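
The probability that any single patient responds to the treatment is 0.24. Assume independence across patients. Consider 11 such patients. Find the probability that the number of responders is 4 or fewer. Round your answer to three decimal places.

X ~ Binomial(11, 0.24); P(X ≤ 4) = Σ C(11,k) p^k (1−p)^(11−k) over k:
  k=0: C(11,0)·0.24^0·0.76^11 = 0.04886
  k=1: C(11,1)·0.24^1·0.76^10 = 0.16972
  k=2: C(11,2)·0.24^2·0.76^9 = 0.26798
  k=3: C(11,3)·0.24^3·0.76^8 = 0.25388
  k=4: C(11,4)·0.24^4·0.76^7 = 0.16034
Total = 0.90079

0.901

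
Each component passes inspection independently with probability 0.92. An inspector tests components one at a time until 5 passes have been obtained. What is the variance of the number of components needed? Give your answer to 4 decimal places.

0.4726

Y = total components until the fifth success; negative binomial with r=5, p=0.92.
Var(Y) = r(1−p)/p² = 5·0.08 / 0.92² = 0.472590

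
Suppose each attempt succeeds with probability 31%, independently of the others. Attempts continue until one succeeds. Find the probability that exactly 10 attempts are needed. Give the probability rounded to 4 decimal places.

0.0110

Geometric (trials to first success), p = 0.31.
P(Y = 10) = (1−p)^9 · p = 0.035452 · 0.31 = 0.010990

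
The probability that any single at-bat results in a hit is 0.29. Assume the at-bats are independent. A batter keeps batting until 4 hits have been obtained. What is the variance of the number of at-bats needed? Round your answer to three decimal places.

33.769

Y = total at-bats until the fourth success; negative binomial with r=4, p=0.29.
Var(Y) = r(1−p)/p² = 4·0.71 / 0.29² = 33.76932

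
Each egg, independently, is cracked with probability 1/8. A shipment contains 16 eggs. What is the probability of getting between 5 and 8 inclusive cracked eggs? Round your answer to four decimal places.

0.0406

X ~ Binomial(16, 0.125); P(5 ≤ X ≤ 8) = Σ C(16,k) p^k (1−p)^(16−k) over k:
  k=5: C(16,5)·0.125^5·0.875^11 = 0.030685
  k=6: C(16,6)·0.125^6·0.875^10 = 0.008036
  k=7: C(16,7)·0.125^7·0.875^9 = 0.001640
  k=8: C(16,8)·0.125^8·0.875^8 = 0.000264
Total = 0.040625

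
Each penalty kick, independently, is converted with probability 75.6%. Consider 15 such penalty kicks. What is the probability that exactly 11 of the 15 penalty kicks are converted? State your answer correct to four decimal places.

X ~ Binomial(n=15, p=0.756).
P(X=11) = C(15,11) · p^11 · (1−p)^4
= 1365 · 0.046104 · 0.0035445 = 0.223065

0.2231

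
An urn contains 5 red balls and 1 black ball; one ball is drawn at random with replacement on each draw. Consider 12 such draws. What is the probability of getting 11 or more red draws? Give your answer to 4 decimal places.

0.3813

X ~ Binomial(12, 0.833333); P(X ≥ 11) = Σ C(12,k) p^k (1−p)^(12−k) over k:
  k=11: C(12,11)·0.833333^11·0.166667^1 = 0.269176
  k=12: C(12,12)·0.833333^12·0.166667^0 = 0.112157
Total = 0.381333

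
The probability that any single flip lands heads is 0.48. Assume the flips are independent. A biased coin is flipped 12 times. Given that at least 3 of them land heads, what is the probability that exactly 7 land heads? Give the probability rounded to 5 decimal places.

X ~ Binomial(12, 0.48). Want P(X=7 | X≥3) = P(X=7) / P(X≥3).
P(X=7) = C(12,7)·0.48^7·0.52^5 = 0.1767790
P(X≥3) = 1 − 0.0003909 − 0.0043297 − 0.0219816 = 0.9732978
Ratio = 0.1767790 / 0.9732978 = 0.1816288

0.18163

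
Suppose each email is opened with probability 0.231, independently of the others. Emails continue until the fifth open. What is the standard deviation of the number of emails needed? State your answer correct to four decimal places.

8.4886

Y = total emails until the fifth success; negative binomial with r=5, p=0.231.
SD(Y) = √[r(1−p)/p²] = √(72.056371) = 8.488602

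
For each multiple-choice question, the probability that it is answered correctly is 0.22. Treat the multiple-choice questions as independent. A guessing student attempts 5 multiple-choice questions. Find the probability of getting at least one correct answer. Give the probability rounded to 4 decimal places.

P(at least one) = 1 − P(none) = 1 − (1 − 0.22)^5
= 1 − 0.288717 = 0.711283

0.7113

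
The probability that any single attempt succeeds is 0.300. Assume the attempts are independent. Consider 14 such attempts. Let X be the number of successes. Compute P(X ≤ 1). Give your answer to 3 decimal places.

0.047

X ~ Binomial(14, 0.30); P(X ≤ 1) = Σ C(14,k) p^k (1−p)^(14−k) over k:
  k=0: C(14,0)·0.30^0·0.70^14 = 0.00678
  k=1: C(14,1)·0.30^1·0.70^13 = 0.04069
Total = 0.04748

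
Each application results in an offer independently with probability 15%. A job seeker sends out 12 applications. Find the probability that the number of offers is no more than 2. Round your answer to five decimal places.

0.73582

X ~ Binomial(12, 0.15); P(X ≤ 2) = Σ C(12,k) p^k (1−p)^(12−k) over k:
  k=0: C(12,0)·0.15^0·0.85^12 = 0.1422418
  k=1: C(12,1)·0.15^1·0.85^11 = 0.3012178
  k=2: C(12,2)·0.15^2·0.85^10 = 0.2923585
Total = 0.7358181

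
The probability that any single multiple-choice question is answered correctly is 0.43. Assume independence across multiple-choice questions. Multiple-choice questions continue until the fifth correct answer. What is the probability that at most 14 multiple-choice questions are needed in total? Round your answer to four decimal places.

Finishing within 14 multiple-choice questions ⇔ at least 5 successes in the first 14. With X ~ Binomial(14, 0.43), P(Y ≤ 14) = 1 − P(X ≤ 4).
  k=0: C(14,0)·0.43^0·0.57^14 = 0.000382
  k=1: C(14,1)·0.43^1·0.57^13 = 0.004036
  k=2: C(14,2)·0.43^2·0.57^12 = 0.019791
  k=3: C(14,3)·0.43^3·0.57^11 = 0.059721
  k=4: C(14,4)·0.43^4·0.57^10 = 0.123896
1 − 0.207827 = 0.792173

0.7922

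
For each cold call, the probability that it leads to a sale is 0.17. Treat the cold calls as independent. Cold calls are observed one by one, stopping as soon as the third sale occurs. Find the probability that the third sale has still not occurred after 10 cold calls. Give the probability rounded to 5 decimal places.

Needing more than 10 cold calls ⇔ fewer than 3 successes in the first 10. With X ~ Binomial(10, 0.17), P(Y > 10) = P(X ≤ 2).
  k=0: C(10,0)·0.17^0·0.83^10 = 0.1551604
  k=1: C(10,1)·0.17^1·0.83^9 = 0.3177984
  k=2: C(10,2)·0.17^2·0.83^8 = 0.2929106
P(X ≤ 2) = 0.7658695

0.76587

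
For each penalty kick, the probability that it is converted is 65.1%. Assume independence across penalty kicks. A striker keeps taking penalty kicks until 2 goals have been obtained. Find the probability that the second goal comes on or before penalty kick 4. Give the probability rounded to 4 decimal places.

Finishing within 4 penalty kicks ⇔ at least 2 successes in the first 4. With X ~ Binomial(4, 0.651), P(Y ≤ 4) = 1 − P(X ≤ 1).
  k=0: C(4,0)·0.651^0·0.349^4 = 0.014835
  k=1: C(4,1)·0.651^1·0.349^3 = 0.110692
1 − 0.125528 = 0.874472

0.8745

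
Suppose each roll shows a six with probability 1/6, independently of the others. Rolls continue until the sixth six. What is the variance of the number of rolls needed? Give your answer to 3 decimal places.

180.000

Y = total rolls until the sixth success; negative binomial with r=6, p=0.166667.
Var(Y) = r(1−p)/p² = 6·0.833333 / 0.166667² = 180.00000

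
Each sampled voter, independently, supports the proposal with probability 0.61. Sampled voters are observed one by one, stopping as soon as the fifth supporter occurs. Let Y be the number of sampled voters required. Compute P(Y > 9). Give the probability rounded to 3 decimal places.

Needing more than 9 sampled voters ⇔ fewer than 5 successes in the first 9. With X ~ Binomial(9, 0.61), P(Y > 9) = P(X ≤ 4).
  k=0: C(9,0)·0.61^0·0.39^9 = 0.00021
  k=1: C(9,1)·0.61^1·0.39^8 = 0.00294
  k=2: C(9,2)·0.61^2·0.39^7 = 0.01838
  k=3: C(9,3)·0.61^3·0.39^6 = 0.06709
  k=4: C(9,4)·0.61^4·0.39^5 = 0.15740
P(X ≤ 4) = 0.24602

0.246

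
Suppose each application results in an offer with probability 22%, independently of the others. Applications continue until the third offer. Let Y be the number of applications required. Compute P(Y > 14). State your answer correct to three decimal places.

0.376

Needing more than 14 applications ⇔ fewer than 3 successes in the first 14. With X ~ Binomial(14, 0.22), P(Y > 14) = P(X ≤ 2).
  k=0: C(14,0)·0.22^0·0.78^14 = 0.03085
  k=1: C(14,1)·0.22^1·0.78^13 = 0.12184
  k=2: C(14,2)·0.22^2·0.78^12 = 0.22337
P(X ≤ 2) = 0.37606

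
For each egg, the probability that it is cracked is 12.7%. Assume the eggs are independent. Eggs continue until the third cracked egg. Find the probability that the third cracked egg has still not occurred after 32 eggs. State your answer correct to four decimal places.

Needing more than 32 eggs ⇔ fewer than 3 successes in the first 32. With X ~ Binomial(32, 0.127), P(Y > 32) = P(X ≤ 2).
  k=0: C(32,0)·0.127^0·0.873^32 = 0.012956
  k=1: C(32,1)·0.127^1·0.873^31 = 0.060311
  k=2: C(32,2)·0.127^2·0.873^30 = 0.135993
P(X ≤ 2) = 0.209259

0.2093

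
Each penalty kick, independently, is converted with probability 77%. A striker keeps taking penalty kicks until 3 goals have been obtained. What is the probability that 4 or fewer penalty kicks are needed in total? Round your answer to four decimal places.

0.7715

Finishing within 4 penalty kicks ⇔ at least 3 successes in the first 4. With X ~ Binomial(4, 0.77), P(Y ≤ 4) = 1 − P(X ≤ 2).
  k=0: C(4,0)·0.77^0·0.23^4 = 0.002798
  k=1: C(4,1)·0.77^1·0.23^3 = 0.037474
  k=2: C(4,2)·0.77^2·0.23^2 = 0.188186
1 − 0.228459 = 0.771541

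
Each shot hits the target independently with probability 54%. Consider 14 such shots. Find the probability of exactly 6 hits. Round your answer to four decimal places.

X ~ Binomial(n=14, p=0.54).
P(X=6) = C(14,6) · p^6 · (1−p)^8
= 3003 · 0.024795 · 0.0020048 = 0.149273

0.1493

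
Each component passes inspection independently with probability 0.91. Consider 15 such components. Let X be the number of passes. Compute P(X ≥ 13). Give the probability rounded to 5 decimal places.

0.85310

X ~ Binomial(15, 0.91); P(X ≥ 13) = Σ C(15,k) p^k (1−p)^(15−k) over k:
  k=13: C(15,13)·0.91^13·0.09^2 = 0.2495815
  k=14: C(15,14)·0.91^14·0.09^1 = 0.3605066
  k=15: C(15,15)·0.91^15·0.09^0 = 0.2430082
Total = 0.8530963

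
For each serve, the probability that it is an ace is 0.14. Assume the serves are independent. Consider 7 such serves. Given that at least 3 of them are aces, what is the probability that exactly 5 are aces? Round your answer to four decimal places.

X ~ Binomial(7, 0.14). Want P(X=5 | X≥3) = P(X=5) / P(X≥3).
P(X=5) = C(7,5)·0.14^5·0.86^2 = 0.000835
P(X≥3) = 1 − 0.347928 − 0.396476 − 0.193628 = 0.061969
Ratio = 0.000835 / 0.061969 = 0.013480

0.0135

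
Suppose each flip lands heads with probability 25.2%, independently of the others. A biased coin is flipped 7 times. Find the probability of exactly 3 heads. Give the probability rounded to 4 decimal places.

0.1753

X ~ Binomial(n=7, p=0.252).
P(X=3) = C(7,3) · p^3 · (1−p)^4
= 35 · 0.016003 · 0.31304 = 0.175338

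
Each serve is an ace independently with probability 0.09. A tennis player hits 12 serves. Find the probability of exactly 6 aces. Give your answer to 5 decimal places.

X ~ Binomial(n=12, p=0.09).
P(X=6) = C(12,6) · p^6 · (1−p)^6
= 924 · 5.3144e-07 · 0.56787 = 0.0002789

0.00028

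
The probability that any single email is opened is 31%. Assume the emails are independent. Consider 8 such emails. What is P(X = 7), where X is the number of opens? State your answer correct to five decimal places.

X ~ Binomial(n=8, p=0.31).
P(X=7) = C(8,7) · p^7 · (1−p)^1
= 8 · 0.00027513 · 0.69 = 0.0015187

0.00152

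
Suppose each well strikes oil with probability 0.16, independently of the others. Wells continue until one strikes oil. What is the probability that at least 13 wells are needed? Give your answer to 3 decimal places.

0.123

Y = number of wells to the first success; geometric, p = 0.16.
P(Y > 12) = P(first 12 all fail) = (1−p)^12 = 0.12341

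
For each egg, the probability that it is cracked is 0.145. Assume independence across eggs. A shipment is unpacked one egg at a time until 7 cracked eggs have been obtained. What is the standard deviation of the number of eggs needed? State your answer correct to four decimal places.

Y = total eggs until the seventh success; negative binomial with r=7, p=0.145.
SD(Y) = √[r(1−p)/p²] = √(284.661118) = 16.871903

16.8719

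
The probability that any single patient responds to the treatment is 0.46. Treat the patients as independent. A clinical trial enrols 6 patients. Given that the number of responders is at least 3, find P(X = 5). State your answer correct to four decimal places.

X ~ Binomial(6, 0.46). Want P(X=5 | X≥3) = P(X=5) / P(X≥3).
P(X=5) = C(6,5)·0.46^5·0.54^1 = 0.066732
P(X≥3) = 1 − 0.024795 − 0.126730 − 0.269887 = 0.578589
Ratio = 0.066732 / 0.578589 = 0.115336

0.1153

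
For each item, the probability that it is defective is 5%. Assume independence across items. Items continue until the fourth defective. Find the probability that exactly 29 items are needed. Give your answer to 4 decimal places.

0.0057

Y = trial on which the fourth success occurs; negative binomial, r=4, p=0.05.
P(Y=29) = C(28,3) · p^4 · (1−p)^25
= 3276 · 6.25e-06 · 0.27739 = 0.005680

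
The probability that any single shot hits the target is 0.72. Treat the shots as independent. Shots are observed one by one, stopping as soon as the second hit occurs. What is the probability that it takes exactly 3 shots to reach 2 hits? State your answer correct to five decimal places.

0.29030

Y = trial on which the second success occurs; negative binomial, r=2, p=0.72.
P(Y=3) = C(2,1) · p^2 · (1−p)^1
= 2 · 0.5184 · 0.28 = 0.2903040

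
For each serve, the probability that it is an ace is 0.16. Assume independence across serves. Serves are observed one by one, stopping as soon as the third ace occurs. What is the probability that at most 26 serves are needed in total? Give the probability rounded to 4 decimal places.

0.8093

Finishing within 26 serves ⇔ at least 3 successes in the first 26. With X ~ Binomial(26, 0.16), P(Y ≤ 26) = 1 − P(X ≤ 2).
  k=0: C(26,0)·0.16^0·0.84^26 = 0.010746
  k=1: C(26,1)·0.16^1·0.84^25 = 0.053220
  k=2: C(26,2)·0.16^2·0.84^24 = 0.126714
1 − 0.190681 = 0.809319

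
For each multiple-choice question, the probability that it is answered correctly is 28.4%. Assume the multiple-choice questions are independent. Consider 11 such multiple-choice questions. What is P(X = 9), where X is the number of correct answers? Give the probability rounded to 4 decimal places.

0.0003

X ~ Binomial(n=11, p=0.284).
P(X=9) = C(11,9) · p^9 · (1−p)^2
= 55 · 1.2019e-05 · 0.51266 = 0.000339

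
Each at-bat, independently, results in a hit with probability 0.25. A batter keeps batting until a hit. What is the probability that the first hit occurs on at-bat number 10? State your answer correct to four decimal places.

Geometric (trials to first success), p = 0.25.
P(Y = 10) = (1−p)^9 · p = 0.075085 · 0.25 = 0.018771

0.0188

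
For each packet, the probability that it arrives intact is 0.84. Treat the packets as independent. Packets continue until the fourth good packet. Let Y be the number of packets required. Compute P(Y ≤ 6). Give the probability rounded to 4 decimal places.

0.9440

Finishing within 6 packets ⇔ at least 4 successes in the first 6. With X ~ Binomial(6, 0.84), P(Y ≤ 6) = 1 − P(X ≤ 3).
  k=0: C(6,0)·0.84^0·0.16^6 = 0.000017
  k=1: C(6,1)·0.84^1·0.16^5 = 0.000528
  k=2: C(6,2)·0.84^2·0.16^4 = 0.006936
  k=3: C(6,3)·0.84^3·0.16^3 = 0.048554
1 − 0.056036 = 0.943964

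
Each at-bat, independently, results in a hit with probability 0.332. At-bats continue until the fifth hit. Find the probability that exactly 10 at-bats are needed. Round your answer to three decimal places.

Y = trial on which the fifth success occurs; negative binomial, r=5, p=0.332.
P(Y=10) = C(9,4) · p^5 · (1−p)^5
= 126 · 0.0040336 · 0.13301 = 0.06760

0.068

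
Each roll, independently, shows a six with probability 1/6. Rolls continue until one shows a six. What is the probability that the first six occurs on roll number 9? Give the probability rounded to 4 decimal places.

0.0388

Geometric (trials to first success), p = 0.166667.
P(Y = 9) = (1−p)^8 · p = 0.23257 · 0.166667 = 0.038761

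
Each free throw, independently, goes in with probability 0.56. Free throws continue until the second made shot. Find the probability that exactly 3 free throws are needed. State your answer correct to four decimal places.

0.2760

Y = trial on which the second success occurs; negative binomial, r=2, p=0.56.
P(Y=3) = C(2,1) · p^2 · (1−p)^1
= 2 · 0.3136 · 0.44 = 0.275968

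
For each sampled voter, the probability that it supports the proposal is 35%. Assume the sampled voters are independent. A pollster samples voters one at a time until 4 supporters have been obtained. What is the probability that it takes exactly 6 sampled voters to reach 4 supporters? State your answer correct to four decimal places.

0.0634

Y = trial on which the fourth success occurs; negative binomial, r=4, p=0.35.
P(Y=6) = C(5,3) · p^4 · (1−p)^2
= 10 · 0.015006 · 0.4225 = 0.063401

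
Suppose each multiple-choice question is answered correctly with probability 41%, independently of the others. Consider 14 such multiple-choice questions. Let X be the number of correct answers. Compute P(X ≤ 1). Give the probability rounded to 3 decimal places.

0.007

X ~ Binomial(14, 0.41); P(X ≤ 1) = Σ C(14,k) p^k (1−p)^(14−k) over k:
  k=0: C(14,0)·0.41^0·0.59^14 = 0.00062
  k=1: C(14,1)·0.41^1·0.59^13 = 0.00603
Total = 0.00664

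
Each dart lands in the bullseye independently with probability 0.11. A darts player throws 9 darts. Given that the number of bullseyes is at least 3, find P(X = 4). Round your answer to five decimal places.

0.15318

X ~ Binomial(9, 0.11). Want P(X=4 | X≥3) = P(X=4) / P(X≥3).
P(X=4) = C(9,4)·0.11^4·0.89^5 = 0.0103013
P(X≥3) = 1 − 0.3503564 − 0.3897223 − 0.1926717 = 0.0672496
Ratio = 0.0103013 / 0.0672496 = 0.1531798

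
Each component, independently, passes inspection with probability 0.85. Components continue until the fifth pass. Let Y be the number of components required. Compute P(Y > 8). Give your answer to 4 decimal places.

0.0214

Needing more than 8 components ⇔ fewer than 5 successes in the first 8. With X ~ Binomial(8, 0.85), P(Y > 8) = P(X ≤ 4).
  k=0: C(8,0)·0.85^0·0.15^8 = 0.000000
  k=1: C(8,1)·0.85^1·0.15^7 = 0.000012
  k=2: C(8,2)·0.85^2·0.15^6 = 0.000230
  k=3: C(8,3)·0.85^3·0.15^5 = 0.002612
  k=4: C(8,4)·0.85^4·0.15^4 = 0.018499
P(X ≤ 4) = 0.021352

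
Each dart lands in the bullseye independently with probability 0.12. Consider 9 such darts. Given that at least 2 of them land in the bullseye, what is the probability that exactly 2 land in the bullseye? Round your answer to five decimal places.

X ~ Binomial(9, 0.12). Want P(X=2 | X≥2) = P(X=2) / P(X≥2).
P(X=2) = C(9,2)·0.12^2·0.88^7 = 0.2118574
P(X≥2) = 1 − 0.3164784 − 0.3884053 = 0.2951163
Ratio = 0.2118574 / 0.2951163 = 0.7178777

0.71788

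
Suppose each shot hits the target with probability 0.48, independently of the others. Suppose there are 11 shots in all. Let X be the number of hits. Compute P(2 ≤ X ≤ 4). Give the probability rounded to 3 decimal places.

0.313

X ~ Binomial(11, 0.48); P(2 ≤ X ≤ 4) = Σ C(11,k) p^k (1−p)^(11−k) over k:
  k=2: C(11,2)·0.48^2·0.52^9 = 0.03523
  k=3: C(11,3)·0.48^3·0.52^8 = 0.09755
  k=4: C(11,4)·0.48^4·0.52^7 = 0.18010
Total = 0.31287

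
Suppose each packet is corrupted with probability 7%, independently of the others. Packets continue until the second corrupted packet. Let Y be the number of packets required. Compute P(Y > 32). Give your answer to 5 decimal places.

0.33422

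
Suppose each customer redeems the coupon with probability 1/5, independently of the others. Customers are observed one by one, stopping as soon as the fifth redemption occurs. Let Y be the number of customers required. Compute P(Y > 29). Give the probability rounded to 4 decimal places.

Needing more than 29 customers ⇔ fewer than 5 successes in the first 29. With X ~ Binomial(29, 0.20), P(Y > 29) = P(X ≤ 4).
  k=0: C(29,0)·0.20^0·0.80^29 = 0.001547
  k=1: C(29,1)·0.20^1·0.80^28 = 0.011219
  k=2: C(29,2)·0.20^2·0.80^27 = 0.039266
  k=3: C(29,3)·0.20^3·0.80^26 = 0.088348
  k=4: C(29,4)·0.20^4·0.80^25 = 0.143566
P(X ≤ 4) = 0.283946

0.2839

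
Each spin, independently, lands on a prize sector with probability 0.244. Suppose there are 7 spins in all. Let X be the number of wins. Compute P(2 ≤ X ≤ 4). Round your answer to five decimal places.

0.52844

X ~ Binomial(7, 0.244); P(2 ≤ X ≤ 4) = Σ C(7,k) p^k (1−p)^(7−k) over k:
  k=2: C(7,2)·0.244^2·0.756^5 = 0.3087507
  k=3: C(7,3)·0.244^3·0.756^4 = 0.1660828
  k=4: C(7,4)·0.244^4·0.756^3 = 0.0536034
Total = 0.5284369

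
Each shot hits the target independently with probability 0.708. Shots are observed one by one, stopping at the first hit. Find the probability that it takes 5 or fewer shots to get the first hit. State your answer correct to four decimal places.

0.9979

Y = number of shots to the first success; geometric, p = 0.708.
P(Y ≤ 5) = 1 − (1−p)^5 = 1 − 0.002123 = 0.997877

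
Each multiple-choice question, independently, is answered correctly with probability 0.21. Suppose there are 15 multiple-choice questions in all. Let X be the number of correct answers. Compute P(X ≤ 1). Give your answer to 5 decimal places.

0.14530

X ~ Binomial(15, 0.21); P(X ≤ 1) = Σ C(15,k) p^k (1−p)^(15−k) over k:
  k=0: C(15,0)·0.21^0·0.79^15 = 0.0291344
  k=1: C(15,1)·0.21^1·0.79^14 = 0.1161689
Total = 0.1453033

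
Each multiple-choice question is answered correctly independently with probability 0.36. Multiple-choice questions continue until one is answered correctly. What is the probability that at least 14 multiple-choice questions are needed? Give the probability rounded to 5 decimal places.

0.00302

Y = number of multiple-choice questions to the first success; geometric, p = 0.36.
P(Y > 13) = P(first 13 all fail) = (1−p)^13 = 0.0030223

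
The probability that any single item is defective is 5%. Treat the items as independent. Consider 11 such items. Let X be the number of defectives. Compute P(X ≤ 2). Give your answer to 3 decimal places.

X ~ Binomial(11, 0.05); P(X ≤ 2) = Σ C(11,k) p^k (1−p)^(11−k) over k:
  k=0: C(11,0)·0.05^0·0.95^11 = 0.56880
  k=1: C(11,1)·0.05^1·0.95^10 = 0.32931
  k=2: C(11,2)·0.05^2·0.95^9 = 0.08666
Total = 0.98476

0.985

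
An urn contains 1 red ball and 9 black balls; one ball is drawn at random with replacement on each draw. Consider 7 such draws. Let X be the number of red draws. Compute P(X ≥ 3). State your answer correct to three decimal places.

X ~ Binomial(7, 0.10); P(X ≥ 3) = Σ C(7,k) p^k (1−p)^(7−k) over k:
  k=3: C(7,3)·0.10^3·0.90^4 = 0.02296
  k=4: C(7,4)·0.10^4·0.90^3 = 0.00255
  k=5: C(7,5)·0.10^5·0.90^2 = 0.00017
  k=6: C(7,6)·0.10^6·0.90^1 = 0.00001
  k=7: C(7,7)·0.10^7·0.90^0 = 0.00000
Total = 0.02569

0.026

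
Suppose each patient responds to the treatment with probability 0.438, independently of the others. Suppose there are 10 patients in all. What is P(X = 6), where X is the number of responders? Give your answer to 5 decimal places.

X ~ Binomial(n=10, p=0.438).
P(X=6) = C(10,6) · p^6 · (1−p)^4
= 210 · 0.0070606 · 0.099757 = 0.1479140

0.14791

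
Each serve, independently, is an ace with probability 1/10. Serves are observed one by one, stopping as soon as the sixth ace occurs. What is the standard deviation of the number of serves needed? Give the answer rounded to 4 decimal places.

23.2379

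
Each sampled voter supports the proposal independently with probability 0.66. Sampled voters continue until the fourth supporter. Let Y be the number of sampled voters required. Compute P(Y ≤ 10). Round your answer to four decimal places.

0.9780

Finishing within 10 sampled voters ⇔ at least 4 successes in the first 10. With X ~ Binomial(10, 0.66), P(Y ≤ 10) = 1 − P(X ≤ 3).
  k=0: C(10,0)·0.66^0·0.34^10 = 0.000021
  k=1: C(10,1)·0.66^1·0.34^9 = 0.000401
  k=2: C(10,2)·0.66^2·0.34^8 = 0.003501
  k=3: C(10,3)·0.66^3·0.34^7 = 0.018120
1 − 0.022042 = 0.977958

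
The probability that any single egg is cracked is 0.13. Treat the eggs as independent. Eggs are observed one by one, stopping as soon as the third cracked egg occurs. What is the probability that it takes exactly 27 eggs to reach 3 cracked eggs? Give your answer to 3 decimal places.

0.025

Y = trial on which the third success occurs; negative binomial, r=3, p=0.13.
P(Y=27) = C(26,2) · p^3 · (1−p)^24
= 325 · 0.002197 · 0.035356 = 0.02525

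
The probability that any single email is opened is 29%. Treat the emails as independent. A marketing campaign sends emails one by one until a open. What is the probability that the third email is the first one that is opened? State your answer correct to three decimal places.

Geometric (trials to first success), p = 0.29.
P(Y = 3) = (1−p)^2 · p = 0.5041 · 0.29 = 0.14619

0.146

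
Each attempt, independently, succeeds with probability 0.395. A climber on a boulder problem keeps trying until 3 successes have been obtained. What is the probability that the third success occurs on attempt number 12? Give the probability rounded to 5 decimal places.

0.03681

Y = trial on which the third success occurs; negative binomial, r=3, p=0.395.
P(Y=12) = C(11,2) · p^3 · (1−p)^9
= 55 · 0.06163 · 0.010859 = 0.0368089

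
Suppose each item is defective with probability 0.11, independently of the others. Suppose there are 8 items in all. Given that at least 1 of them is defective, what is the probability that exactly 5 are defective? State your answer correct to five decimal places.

X ~ Binomial(8, 0.11). Want P(X=5 | X≥1) = P(X=5) / P(X≥1).
P(X=5) = C(8,5)·0.11^5·0.89^3 = 0.0006358
P(X≥1) = 1 − 0.3936589 = 0.6063411
Ratio = 0.0006358 / 0.6063411 = 0.0010486

0.00105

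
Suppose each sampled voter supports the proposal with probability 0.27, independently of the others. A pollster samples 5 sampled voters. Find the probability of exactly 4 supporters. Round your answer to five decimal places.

X ~ Binomial(n=5, p=0.27).
P(X=4) = C(5,4) · p^4 · (1−p)^1
= 5 · 0.0053144 · 0.73 = 0.0193976

0.01940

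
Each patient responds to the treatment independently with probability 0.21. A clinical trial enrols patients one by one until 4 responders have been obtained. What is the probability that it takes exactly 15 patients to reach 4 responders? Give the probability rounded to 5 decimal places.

Y = trial on which the fourth success occurs; negative binomial, r=4, p=0.21.
P(Y=15) = C(14,3) · p^4 · (1−p)^11
= 364 · 0.0019448 · 0.074799 = 0.0529513

0.05295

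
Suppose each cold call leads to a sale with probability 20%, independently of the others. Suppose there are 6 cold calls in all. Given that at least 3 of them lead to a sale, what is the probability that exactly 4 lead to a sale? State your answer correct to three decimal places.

X ~ Binomial(6, 0.20). Want P(X=4 | X≥3) = P(X=4) / P(X≥3).
P(X=4) = C(6,4)·0.20^4·0.80^2 = 0.01536
P(X≥3) = 1 − 0.26214 − 0.39322 − 0.24576 = 0.09888
Ratio = 0.01536 / 0.09888 = 0.15534

0.155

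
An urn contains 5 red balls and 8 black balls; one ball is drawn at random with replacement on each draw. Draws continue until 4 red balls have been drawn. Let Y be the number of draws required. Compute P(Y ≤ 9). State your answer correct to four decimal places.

0.4786

Finishing within 9 draws ⇔ at least 4 successes in the first 9. With X ~ Binomial(9, 0.384615), P(Y ≤ 9) = 1 − P(X ≤ 3).
  k=0: C(9,0)·0.384615^0·0.615385^9 = 0.012657
  k=1: C(9,1)·0.384615^1·0.615385^8 = 0.071194
  k=2: C(9,2)·0.384615^2·0.615385^7 = 0.177985
  k=3: C(9,3)·0.384615^3·0.615385^6 = 0.259561
1 − 0.521396 = 0.478604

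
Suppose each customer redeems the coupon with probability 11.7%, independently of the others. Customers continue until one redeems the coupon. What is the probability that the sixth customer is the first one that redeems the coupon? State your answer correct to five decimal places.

0.06280

Geometric (trials to first success), p = 0.117.
P(Y = 6) = (1−p)^5 · p = 0.53679 · 0.117 = 0.0628043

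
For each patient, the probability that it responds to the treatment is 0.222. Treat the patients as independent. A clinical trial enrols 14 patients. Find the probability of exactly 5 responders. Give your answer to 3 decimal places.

0.113

X ~ Binomial(n=14, p=0.222).
P(X=5) = C(14,5) · p^5 · (1−p)^9
= 2002 · 0.00053922 · 0.10443 = 0.11273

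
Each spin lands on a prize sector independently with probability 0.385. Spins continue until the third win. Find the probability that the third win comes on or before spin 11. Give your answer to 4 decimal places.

Finishing within 11 spins ⇔ at least 3 successes in the first 11. With X ~ Binomial(11, 0.385), P(Y ≤ 11) = 1 − P(X ≤ 2).
  k=0: C(11,0)·0.385^0·0.615^11 = 0.004760
  k=1: C(11,1)·0.385^1·0.615^10 = 0.032780
  k=2: C(11,2)·0.385^2·0.615^9 = 0.102603
1 − 0.140143 = 0.859857

0.8599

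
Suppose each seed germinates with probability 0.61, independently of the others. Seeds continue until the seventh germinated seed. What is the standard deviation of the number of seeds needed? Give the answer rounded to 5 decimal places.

Y = total seeds until the seventh success; negative binomial with r=7, p=0.61.
SD(Y) = √[r(1−p)/p²] = √(7.3367374) = 2.7086413

2.70864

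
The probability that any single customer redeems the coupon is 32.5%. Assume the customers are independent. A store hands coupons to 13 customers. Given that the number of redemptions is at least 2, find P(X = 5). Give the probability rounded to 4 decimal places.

X ~ Binomial(13, 0.325). Want P(X=5 | X≥2) = P(X=5) / P(X≥2).
P(X=5) = C(13,5)·0.325^5·0.675^8 = 0.201106
P(X≥2) = 1 − 0.006039 − 0.037798 = 0.956163
Ratio = 0.201106 / 0.956163 = 0.210326

0.2103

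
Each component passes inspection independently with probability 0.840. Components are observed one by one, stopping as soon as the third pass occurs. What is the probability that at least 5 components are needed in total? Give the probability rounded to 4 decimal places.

Needing more than 4 components ⇔ fewer than 3 successes in the first 4. With X ~ Binomial(4, 0.84), P(Y > 4) = P(X ≤ 2).
  k=0: C(4,0)·0.84^0·0.16^4 = 0.000655
  k=1: C(4,1)·0.84^1·0.16^3 = 0.013763
  k=2: C(4,2)·0.84^2·0.16^2 = 0.108380
P(X ≤ 2) = 0.122798

0.1228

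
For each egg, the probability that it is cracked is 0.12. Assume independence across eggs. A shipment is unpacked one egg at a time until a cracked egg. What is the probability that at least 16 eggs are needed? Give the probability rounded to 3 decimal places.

Y = number of eggs to the first success; geometric, p = 0.12.
P(Y > 15) = P(first 15 all fail) = (1−p)^15 = 0.14697

0.147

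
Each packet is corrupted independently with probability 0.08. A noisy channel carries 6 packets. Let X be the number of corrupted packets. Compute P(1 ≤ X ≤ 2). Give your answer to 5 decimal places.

0.38513

X ~ Binomial(6, 0.08); P(1 ≤ X ≤ 2) = Σ C(6,k) p^k (1−p)^(6−k) over k:
  k=1: C(6,1)·0.08^1·0.92^5 = 0.3163591
  k=2: C(6,2)·0.08^2·0.92^4 = 0.0687737
Total = 0.3851329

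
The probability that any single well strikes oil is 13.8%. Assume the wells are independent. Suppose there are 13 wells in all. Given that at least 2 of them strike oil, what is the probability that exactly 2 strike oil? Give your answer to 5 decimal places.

X ~ Binomial(13, 0.138). Want P(X=2 | X≥2) = P(X=2) / P(X≥2).
P(X=2) = C(13,2)·0.138^2·0.862^11 = 0.2900232
P(X≥2) = 1 − 0.1450756 − 0.3019323 = 0.5529920
Ratio = 0.2900232 / 0.5529920 = 0.5244618

0.52446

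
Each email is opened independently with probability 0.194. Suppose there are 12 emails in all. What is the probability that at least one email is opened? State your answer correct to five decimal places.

0.92483

P(at least one) = 1 − P(none) = 1 − (1 − 0.194)^12
= 1 − 0.0751658 = 0.9248342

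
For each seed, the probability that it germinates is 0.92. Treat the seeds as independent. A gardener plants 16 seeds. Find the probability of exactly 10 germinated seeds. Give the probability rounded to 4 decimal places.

0.0009

X ~ Binomial(n=16, p=0.92).
P(X=10) = C(16,10) · p^10 · (1−p)^6
= 8008 · 0.43439 · 2.6214e-07 = 0.000912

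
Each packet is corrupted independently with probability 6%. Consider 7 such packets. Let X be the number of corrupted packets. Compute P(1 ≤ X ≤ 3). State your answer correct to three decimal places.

X ~ Binomial(7, 0.06); P(1 ≤ X ≤ 3) = Σ C(7,k) p^k (1−p)^(7−k) over k:
  k=1: C(7,1)·0.06^1·0.94^6 = 0.28975
  k=2: C(7,2)·0.06^2·0.94^5 = 0.05548
  k=3: C(7,3)·0.06^3·0.94^4 = 0.00590
Total = 0.35113

0.351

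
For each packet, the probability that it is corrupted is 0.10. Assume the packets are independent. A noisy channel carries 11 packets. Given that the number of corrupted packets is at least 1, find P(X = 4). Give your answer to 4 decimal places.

X ~ Binomial(11, 0.10). Want P(X=4 | X≥1) = P(X=4) / P(X≥1).
P(X=4) = C(11,4)·0.10^4·0.90^7 = 0.015784
P(X≥1) = 1 − 0.313811 = 0.686189
Ratio = 0.015784 / 0.686189 = 0.023002

0.0230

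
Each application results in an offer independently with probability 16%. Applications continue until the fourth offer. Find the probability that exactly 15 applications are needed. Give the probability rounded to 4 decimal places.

Y = trial on which the fourth success occurs; negative binomial, r=4, p=0.16.
P(Y=15) = C(14,3) · p^4 · (1−p)^11
= 364 · 0.00065536 · 0.14692 = 0.035047

0.0350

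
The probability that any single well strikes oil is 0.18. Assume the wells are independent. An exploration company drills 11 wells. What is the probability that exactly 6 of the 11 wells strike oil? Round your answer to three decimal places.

0.006

X ~ Binomial(n=11, p=0.18).
P(X=6) = C(11,6) · p^6 · (1−p)^5
= 462 · 3.4012e-05 · 0.37074 = 0.00583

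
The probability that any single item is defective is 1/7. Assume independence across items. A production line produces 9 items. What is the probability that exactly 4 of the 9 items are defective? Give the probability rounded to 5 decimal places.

X ~ Binomial(n=9, p=0.142857).
P(X=4) = C(9,4) · p^4 · (1−p)^5
= 126 · 0.00041649 · 0.46266 = 0.0242798

0.02428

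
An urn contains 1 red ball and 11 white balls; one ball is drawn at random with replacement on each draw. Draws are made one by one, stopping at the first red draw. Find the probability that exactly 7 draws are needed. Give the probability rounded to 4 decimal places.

Geometric (trials to first success), p = 0.083333.
P(Y = 7) = (1−p)^6 · p = 0.59329 · 0.083333 = 0.049441

0.0494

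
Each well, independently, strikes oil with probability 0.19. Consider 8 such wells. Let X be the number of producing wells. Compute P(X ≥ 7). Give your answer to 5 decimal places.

0.00006

X ~ Binomial(8, 0.19); P(X ≥ 7) = Σ C(8,k) p^k (1−p)^(8−k) over k:
  k=7: C(8,7)·0.19^7·0.81^1 = 0.0000579
  k=8: C(8,8)·0.19^8·0.81^0 = 0.0000017
Total = 0.0000596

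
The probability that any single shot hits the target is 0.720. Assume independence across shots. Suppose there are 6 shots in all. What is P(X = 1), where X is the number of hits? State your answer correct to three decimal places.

0.007

X ~ Binomial(n=6, p=0.72).
P(X=1) = C(6,1) · p^1 · (1−p)^5
= 6 · 0.72 · 0.001721 = 0.00743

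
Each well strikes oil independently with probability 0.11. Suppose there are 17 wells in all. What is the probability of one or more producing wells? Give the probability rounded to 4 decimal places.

0.8621

P(at least one) = 1 − P(none) = 1 − (1 − 0.11)^17
= 1 − 0.137921 = 0.862079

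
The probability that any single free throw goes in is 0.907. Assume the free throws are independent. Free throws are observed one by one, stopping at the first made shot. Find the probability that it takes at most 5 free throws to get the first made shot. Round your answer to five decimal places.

0.99999

Y = number of free throws to the first success; geometric, p = 0.907.
P(Y ≤ 5) = 1 − (1−p)^5 = 1 − 0.0000070 = 0.9999930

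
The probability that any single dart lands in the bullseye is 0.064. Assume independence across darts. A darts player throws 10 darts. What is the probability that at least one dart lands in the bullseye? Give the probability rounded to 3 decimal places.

P(at least one) = 1 − P(none) = 1 − (1 − 0.064)^10
= 1 − 0.51613 = 0.48387

0.484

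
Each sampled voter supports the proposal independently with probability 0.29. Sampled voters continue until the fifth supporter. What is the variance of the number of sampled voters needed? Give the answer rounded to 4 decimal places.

Y = total sampled voters until the fifth success; negative binomial with r=5, p=0.29.
Var(Y) = r(1−p)/p² = 5·0.71 / 0.29² = 42.211653

42.2117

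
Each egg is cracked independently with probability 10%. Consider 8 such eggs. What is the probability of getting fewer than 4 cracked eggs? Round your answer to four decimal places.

0.9950

X ~ Binomial(8, 0.10); P(X ≤ 3) = Σ C(8,k) p^k (1−p)^(8−k) over k:
  k=0: C(8,0)·0.10^0·0.90^8 = 0.430467
  k=1: C(8,1)·0.10^1·0.90^7 = 0.382638
  k=2: C(8,2)·0.10^2·0.90^6 = 0.148803
  k=3: C(8,3)·0.10^3·0.90^5 = 0.033067
Total = 0.994976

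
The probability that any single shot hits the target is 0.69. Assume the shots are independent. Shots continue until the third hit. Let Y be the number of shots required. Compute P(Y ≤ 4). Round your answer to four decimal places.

Finishing within 4 shots ⇔ at least 3 successes in the first 4. With X ~ Binomial(4, 0.69), P(Y ≤ 4) = 1 − P(X ≤ 2).
  k=0: C(4,0)·0.69^0·0.31^4 = 0.009235
  k=1: C(4,1)·0.69^1·0.31^3 = 0.082223
  k=2: C(4,2)·0.69^2·0.31^2 = 0.274519
1 − 0.365978 = 0.634022

0.6340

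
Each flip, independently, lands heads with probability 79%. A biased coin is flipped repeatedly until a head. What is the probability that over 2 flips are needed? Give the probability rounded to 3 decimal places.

Y = number of flips to the first success; geometric, p = 0.79.
P(Y > 2) = P(first 2 all fail) = (1−p)^2 = 0.04410

0.044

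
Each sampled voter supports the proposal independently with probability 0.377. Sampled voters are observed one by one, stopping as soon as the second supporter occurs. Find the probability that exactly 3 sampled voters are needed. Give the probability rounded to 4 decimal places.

0.1771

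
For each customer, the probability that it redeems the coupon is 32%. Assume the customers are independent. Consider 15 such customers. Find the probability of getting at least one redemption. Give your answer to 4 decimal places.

0.9969

P(at least one) = 1 − P(none) = 1 − (1 − 0.32)^15
= 1 − 0.003074 = 0.996926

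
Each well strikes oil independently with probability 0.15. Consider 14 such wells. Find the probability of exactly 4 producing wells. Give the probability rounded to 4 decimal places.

0.0998

X ~ Binomial(n=14, p=0.15).
P(X=4) = C(14,4) · p^4 · (1−p)^10
= 1001 · 0.00050625 · 0.19687 = 0.099767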